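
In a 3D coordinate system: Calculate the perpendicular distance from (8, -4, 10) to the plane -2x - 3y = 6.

distance = |a·x₀ + b·y₀ + c·z₀ - d| / √(a² + b² + c²)
  = |(-2)·8 + (-3)·(-4) + 0·10 - 6| / √((-2)² + (-3)² + 0²)
  = |-16 + 12 + 0 - 6| / √(4 + 9 + 0)
  = |-10| / √13
  = 10 / 3.606
  ≈ 2.774

2.774


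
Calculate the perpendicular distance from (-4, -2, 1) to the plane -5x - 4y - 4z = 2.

distance = |a·x₀ + b·y₀ + c·z₀ - d| / √(a² + b² + c²)
  = |(-5)·(-4) + (-4)·(-2) + (-4)·1 - 2| / √((-5)² + (-4)² + (-4)²)
  = |20 + 8 - 4 - 2| / √(25 + 16 + 16)
  = |22| / √57
  = 22 / 7.55
  ≈ 2.914

2.914


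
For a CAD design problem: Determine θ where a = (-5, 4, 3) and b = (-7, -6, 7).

a·b = (-5)·(-7) + 4·(-6) + 3·7 = 35 - 24 + 21 = 32
|a| = √((-5)² + 4² + 3²) = √50 ≈ 7.071
|b| = √((-7)² + (-6)² + 7²) = √134 ≈ 11.58
cos θ = (a·b)/(|a||b|) = 32/(7.071·11.58) ≈ 0.3909
θ = arccos(0.3909) ≈ 66.99°

66.99°


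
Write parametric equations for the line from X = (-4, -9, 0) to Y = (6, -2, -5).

Direction vector d = Y - X = (6 + 4, -2 + 9, -5 + 0) = (10, 7, -5)
Parametric form r = X + t·d:
x = -4 + 10t, y = -9 + 7t, z = 0 - 5t

x = -4 + 10t, y = -9 + 7t, z = 0 - 5t


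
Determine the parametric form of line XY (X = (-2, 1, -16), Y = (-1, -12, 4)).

Direction vector d = Y - X = (-1 + 2, -12 - 1, 4 + 16) = (1, -13, 20)
Parametric form r = X + t·d:
x = -2 + t, y = 1 - 13t, z = -16 + 20t

x = -2 + t, y = 1 - 13t, z = -16 + 20t


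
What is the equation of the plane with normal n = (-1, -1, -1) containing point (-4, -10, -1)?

The plane through P with normal n = (a, b, c) satisfies n·(r - P) = 0,
i.e. ax + by + cz = a·x₀ + b·y₀ + c·z₀.
d = (-1)·(-4) + (-1)·(-10) + (-1)·(-1)
  = 4 + 10 + 1
  = 15
Equation: -x - y - z = 15

-x - y - z = 15


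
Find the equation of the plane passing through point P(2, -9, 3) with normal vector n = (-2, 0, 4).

The plane through P with normal n = (a, b, c) satisfies n·(r - P) = 0,
i.e. ax + by + cz = a·x₀ + b·y₀ + c·z₀.
d = (-2)·2 + 0·(-9) + 4·3
  = -4 + 0 + 12
  = 8
Equation: -2x + 4z = 8

-2x + 4z = 8


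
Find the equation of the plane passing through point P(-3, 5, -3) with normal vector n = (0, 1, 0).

The plane through P with normal n = (a, b, c) satisfies n·(r - P) = 0,
i.e. ax + by + cz = a·x₀ + b·y₀ + c·z₀.
d = 0·(-3) + 1·5 + 0·(-3)
  = 0 + 5 + 0
  = 5
Equation: y = 5

y = 5


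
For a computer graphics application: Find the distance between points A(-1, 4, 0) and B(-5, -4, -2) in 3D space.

d = √[(x₂-x₁)² + (y₂-y₁)² + (z₂-z₁)²]
  = √[(-4)² + (-8)² + (-2)²]
  = √[16 + 64 + 4]
  = √84
  ≈ 9.165

9.165


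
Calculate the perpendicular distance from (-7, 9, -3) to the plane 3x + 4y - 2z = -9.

distance = |a·x₀ + b·y₀ + c·z₀ - d| / √(a² + b² + c²)
  = |3·(-7) + 4·9 + (-2)·(-3) - (-9)| / √(3² + 4² + (-2)²)
  = |-21 + 36 + 6 + 9| / √(9 + 16 + 4)
  = |30| / √29
  = 30 / 5.385
  ≈ 5.571

5.571


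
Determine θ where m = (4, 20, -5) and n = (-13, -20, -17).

m·n = 4·(-13) + 20·(-20) + (-5)·(-17) = -52 - 400 + 85 = -367
|m| = √(4² + 20² + (-5)²) = √441 ≈ 21
|n| = √((-13)² + (-20)² + (-17)²) = √858 ≈ 29.29
cos θ = (m·n)/(|m||n|) = -367/(21·29.29) ≈ -0.5966
θ = arccos(-0.5966) ≈ 126.6°

126.6°


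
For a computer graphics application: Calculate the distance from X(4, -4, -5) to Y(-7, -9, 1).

d = √[(x₂-x₁)² + (y₂-y₁)² + (z₂-z₁)²]
  = √[(-11)² + (-5)² + 6²]
  = √[121 + 25 + 36]
  = √182
  ≈ 13.49

13.49


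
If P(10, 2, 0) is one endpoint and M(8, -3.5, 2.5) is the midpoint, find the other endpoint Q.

Q = 2M - P
  = (2·8 - 10, 2·(-3.5) - 2, 2·2.5 - 0)
  = (16 - 10, -7 - 2, 5 + 0)
  = (6, -9, 5)

(6, -9, 5)


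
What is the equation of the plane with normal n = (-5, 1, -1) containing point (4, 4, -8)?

The plane through P with normal n = (a, b, c) satisfies n·(r - P) = 0,
i.e. ax + by + cz = a·x₀ + b·y₀ + c·z₀.
d = (-5)·4 + 1·4 + (-1)·(-8)
  = -20 + 4 + 8
  = -8
Equation: -5x + y - z = -8

-5x + y - z = -8


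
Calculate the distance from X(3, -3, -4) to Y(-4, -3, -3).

d = √[(x₂-x₁)² + (y₂-y₁)² + (z₂-z₁)²]
  = √[(-7)² + 0² + 1²]
  = √[49 + 0 + 1]
  = √50
  ≈ 7.071

7.071


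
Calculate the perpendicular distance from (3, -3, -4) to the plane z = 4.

distance = |a·x₀ + b·y₀ + c·z₀ - d| / √(a² + b² + c²)
  = |0·3 + 0·(-3) + 1·(-4) - 4| / √(0² + 0² + 1²)
  = |0 + 0 - 4 - 4| / √(0 + 0 + 1)
  = |-8| / √1
  = 8 / 1
  ≈ 8

8


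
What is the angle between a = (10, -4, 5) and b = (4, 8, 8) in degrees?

a·b = 10·4 + (-4)·8 + 5·8 = 40 - 32 + 40 = 48
|a| = √(10² + (-4)² + 5²) = √141 ≈ 11.87
|b| = √(4² + 8² + 8²) = √144 ≈ 12
cos θ = (a·b)/(|a||b|) = 48/(11.87·12) ≈ 0.3369
θ = arccos(0.3369) ≈ 70.31°

70.31°


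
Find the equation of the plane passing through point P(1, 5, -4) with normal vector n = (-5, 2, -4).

The plane through P with normal n = (a, b, c) satisfies n·(r - P) = 0,
i.e. ax + by + cz = a·x₀ + b·y₀ + c·z₀.
d = (-5)·1 + 2·5 + (-4)·(-4)
  = -5 + 10 + 16
  = 21
Equation: -5x + 2y - 4z = 21

-5x + 2y - 4z = 21


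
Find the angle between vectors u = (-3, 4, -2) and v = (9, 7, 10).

u·v = (-3)·9 + 4·7 + (-2)·10 = -27 + 28 - 20 = -19
|u| = √((-3)² + 4² + (-2)²) = √29 ≈ 5.385
|v| = √(9² + 7² + 10²) = √230 ≈ 15.17
cos θ = (u·v)/(|u||v|) = -19/(5.385·15.17) ≈ -0.2326
θ = arccos(-0.2326) ≈ 103.5°

103.5°


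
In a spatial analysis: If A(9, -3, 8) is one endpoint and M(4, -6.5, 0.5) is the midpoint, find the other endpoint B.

B = 2M - A
  = (2·4 - 9, 2·(-6.5) - (-3), 2·0.5 - 8)
  = (8 - 9, -13 + 3, 1 - 8)
  = (-1, -10, -7)

(-1, -10, -7)


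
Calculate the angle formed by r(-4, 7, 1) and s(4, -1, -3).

r·s = (-4)·4 + 7·(-1) + 1·(-3) = -16 - 7 - 3 = -26
|r| = √((-4)² + 7² + 1²) = √66 ≈ 8.124
|s| = √(4² + (-1)² + (-3)²) = √26 ≈ 5.099
cos θ = (r·s)/(|r||s|) = -26/(8.124·5.099) ≈ -0.6276
θ = arccos(-0.6276) ≈ 128.9°

128.9°


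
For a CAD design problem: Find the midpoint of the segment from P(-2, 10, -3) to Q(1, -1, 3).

M = ((x₁+x₂)/2, (y₁+y₂)/2, (z₁+z₂)/2)
  = ((-2 + 1)/2, (10 - 1)/2, (-3 + 3)/2)
  = (-1/2, 9/2, 0/2)
  = (-0.5, 4.5, 0)

(-0.5, 4.5, 0)


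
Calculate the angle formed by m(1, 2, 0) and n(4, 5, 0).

m·n = 1·4 + 2·5 + 0·0 = 4 + 10 + 0 = 14
|m| = √(1² + 2² + 0²) = √5 ≈ 2.236
|n| = √(4² + 5² + 0²) = √41 ≈ 6.403
cos θ = (m·n)/(|m||n|) = 14/(2.236·6.403) ≈ 0.9778
θ = arccos(0.9778) ≈ 12.09°

12.09°


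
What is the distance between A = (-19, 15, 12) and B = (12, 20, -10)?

d = √[(x₂-x₁)² + (y₂-y₁)² + (z₂-z₁)²]
  = √[31² + 5² + (-22)²]
  = √[961 + 25 + 484]
  = √1470
  ≈ 38.34

38.34


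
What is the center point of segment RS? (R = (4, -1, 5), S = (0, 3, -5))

M = ((x₁+x₂)/2, (y₁+y₂)/2, (z₁+z₂)/2)
  = ((4 + 0)/2, (-1 + 3)/2, (5 - 5)/2)
  = (4/2, 2/2, 0/2)
  = (2, 1, 0)

(2, 1, 0)


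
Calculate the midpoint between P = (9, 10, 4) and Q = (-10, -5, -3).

M = ((x₁+x₂)/2, (y₁+y₂)/2, (z₁+z₂)/2)
  = ((9 - 10)/2, (10 - 5)/2, (4 - 3)/2)
  = (-1/2, 5/2, 1/2)
  = (-0.5, 2.5, 0.5)

(-0.5, 2.5, 0.5)


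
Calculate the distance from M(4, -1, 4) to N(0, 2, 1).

d = √[(x₂-x₁)² + (y₂-y₁)² + (z₂-z₁)²]
  = √[(-4)² + 3² + (-3)²]
  = √[16 + 9 + 9]
  = √34
  ≈ 5.831

5.831


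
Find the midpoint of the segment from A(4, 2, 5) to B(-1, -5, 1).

M = ((x₁+x₂)/2, (y₁+y₂)/2, (z₁+z₂)/2)
  = ((4 - 1)/2, (2 - 5)/2, (5 + 1)/2)
  = (3/2, -3/2, 6/2)
  = (1.5, -1.5, 3)

(1.5, -1.5, 3)


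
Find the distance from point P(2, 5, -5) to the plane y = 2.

distance = |a·x₀ + b·y₀ + c·z₀ - d| / √(a² + b² + c²)
  = |0·2 + 1·5 + 0·(-5) - 2| / √(0² + 1² + 0²)
  = |0 + 5 + 0 - 2| / √(0 + 1 + 0)
  = |3| / √1
  = 3 / 1
  ≈ 3

3


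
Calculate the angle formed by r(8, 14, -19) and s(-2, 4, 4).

r·s = 8·(-2) + 14·4 + (-19)·4 = -16 + 56 - 76 = -36
|r| = √(8² + 14² + (-19)²) = √621 ≈ 24.92
|s| = √((-2)² + 4² + 4²) = √36 ≈ 6
cos θ = (r·s)/(|r||s|) = -36/(24.92·6) ≈ -0.2408
θ = arccos(-0.2408) ≈ 103.9°

103.9°


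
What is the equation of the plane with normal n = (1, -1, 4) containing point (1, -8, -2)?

The plane through P with normal n = (a, b, c) satisfies n·(r - P) = 0,
i.e. ax + by + cz = a·x₀ + b·y₀ + c·z₀.
d = 1·1 + (-1)·(-8) + 4·(-2)
  = 1 + 8 - 8
  = 1
Equation: x - y + 4z = 1

x - y + 4z = 1


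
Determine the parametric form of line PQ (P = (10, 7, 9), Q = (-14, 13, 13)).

Direction vector d = Q - P = (-14 - 10, 13 - 7, 13 - 9) = (-24, 6, 4)
Parametric form r = P + t·d:
x = 10 - 24t, y = 7 + 6t, z = 9 + 4t

x = 10 - 24t, y = 7 + 6t, z = 9 + 4t


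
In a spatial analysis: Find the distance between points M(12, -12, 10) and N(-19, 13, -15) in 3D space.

d = √[(x₂-x₁)² + (y₂-y₁)² + (z₂-z₁)²]
  = √[(-31)² + 25² + (-25)²]
  = √[961 + 625 + 625]
  = √2211
  ≈ 47.02

47.02


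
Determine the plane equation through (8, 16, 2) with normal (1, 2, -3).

The plane through P with normal n = (a, b, c) satisfies n·(r - P) = 0,
i.e. ax + by + cz = a·x₀ + b·y₀ + c·z₀.
d = 1·8 + 2·16 + (-3)·2
  = 8 + 32 - 6
  = 34
Equation: x + 2y - 3z = 34

x + 2y - 3z = 34


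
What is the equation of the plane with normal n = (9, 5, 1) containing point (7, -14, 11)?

The plane through P with normal n = (a, b, c) satisfies n·(r - P) = 0,
i.e. ax + by + cz = a·x₀ + b·y₀ + c·z₀.
d = 9·7 + 5·(-14) + 1·11
  = 63 - 70 + 11
  = 4
Equation: 9x + 5y + z = 4

9x + 5y + z = 4


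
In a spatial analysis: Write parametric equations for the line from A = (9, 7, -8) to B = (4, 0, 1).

Direction vector d = B - A = (4 - 9, 0 - 7, 1 + 8) = (-5, -7, 9)
Parametric form r = A + t·d:
x = 9 - 5t, y = 7 - 7t, z = -8 + 9t

x = 9 - 5t, y = 7 - 7t, z = -8 + 9t


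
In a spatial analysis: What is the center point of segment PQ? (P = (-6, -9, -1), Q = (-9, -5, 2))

M = ((x₁+x₂)/2, (y₁+y₂)/2, (z₁+z₂)/2)
  = ((-6 - 9)/2, (-9 - 5)/2, (-1 + 2)/2)
  = (-15/2, -14/2, 1/2)
  = (-7.5, -7, 0.5)

(-7.5, -7, 0.5)


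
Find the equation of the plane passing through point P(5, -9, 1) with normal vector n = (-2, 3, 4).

The plane through P with normal n = (a, b, c) satisfies n·(r - P) = 0,
i.e. ax + by + cz = a·x₀ + b·y₀ + c·z₀.
d = (-2)·5 + 3·(-9) + 4·1
  = -10 - 27 + 4
  = -33
Equation: -2x + 3y + 4z = -33

-2x + 3y + 4z = -33


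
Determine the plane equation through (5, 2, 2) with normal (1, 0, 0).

The plane through P with normal n = (a, b, c) satisfies n·(r - P) = 0,
i.e. ax + by + cz = a·x₀ + b·y₀ + c·z₀.
d = 1·5 + 0·2 + 0·2
  = 5 + 0 + 0
  = 5
Equation: x = 5

x = 5


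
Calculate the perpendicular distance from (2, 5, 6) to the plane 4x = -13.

distance = |a·x₀ + b·y₀ + c·z₀ - d| / √(a² + b² + c²)
  = |4·2 + 0·5 + 0·6 - (-13)| / √(4² + 0² + 0²)
  = |8 + 0 + 0 + 13| / √(16 + 0 + 0)
  = |21| / √16
  = 21 / 4
  ≈ 5.25

5.25


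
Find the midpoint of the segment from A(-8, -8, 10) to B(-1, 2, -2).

M = ((x₁+x₂)/2, (y₁+y₂)/2, (z₁+z₂)/2)
  = ((-8 - 1)/2, (-8 + 2)/2, (10 - 2)/2)
  = (-9/2, -6/2, 8/2)
  = (-4.5, -3, 4)

(-4.5, -3, 4)


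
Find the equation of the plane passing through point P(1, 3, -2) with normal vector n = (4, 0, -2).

The plane through P with normal n = (a, b, c) satisfies n·(r - P) = 0,
i.e. ax + by + cz = a·x₀ + b·y₀ + c·z₀.
d = 4·1 + 0·3 + (-2)·(-2)
  = 4 + 0 + 4
  = 8
Equation: 4x - 2z = 8

4x - 2z = 8


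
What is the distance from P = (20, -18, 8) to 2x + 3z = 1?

distance = |a·x₀ + b·y₀ + c·z₀ - d| / √(a² + b² + c²)
  = |2·20 + 0·(-18) + 3·8 - 1| / √(2² + 0² + 3²)
  = |40 + 0 + 24 - 1| / √(4 + 0 + 9)
  = |63| / √13
  = 63 / 3.606
  ≈ 17.47

17.47


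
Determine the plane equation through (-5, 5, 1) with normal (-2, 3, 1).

The plane through P with normal n = (a, b, c) satisfies n·(r - P) = 0,
i.e. ax + by + cz = a·x₀ + b·y₀ + c·z₀.
d = (-2)·(-5) + 3·5 + 1·1
  = 10 + 15 + 1
  = 26
Equation: -2x + 3y + z = 26

-2x + 3y + z = 26


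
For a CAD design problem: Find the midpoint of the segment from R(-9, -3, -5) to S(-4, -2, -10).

M = ((x₁+x₂)/2, (y₁+y₂)/2, (z₁+z₂)/2)
  = ((-9 - 4)/2, (-3 - 2)/2, (-5 - 10)/2)
  = (-13/2, -5/2, -15/2)
  = (-6.5, -2.5, -7.5)

(-6.5, -2.5, -7.5)


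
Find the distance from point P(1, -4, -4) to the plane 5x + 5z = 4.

distance = |a·x₀ + b·y₀ + c·z₀ - d| / √(a² + b² + c²)
  = |5·1 + 0·(-4) + 5·(-4) - 4| / √(5² + 0² + 5²)
  = |5 + 0 - 20 - 4| / √(25 + 0 + 25)
  = |-19| / √50
  = 19 / 7.071
  ≈ 2.687

2.687


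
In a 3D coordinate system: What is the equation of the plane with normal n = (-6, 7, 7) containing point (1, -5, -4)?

The plane through P with normal n = (a, b, c) satisfies n·(r - P) = 0,
i.e. ax + by + cz = a·x₀ + b·y₀ + c·z₀.
d = (-6)·1 + 7·(-5) + 7·(-4)
  = -6 - 35 - 28
  = -69
Equation: -6x + 7y + 7z = -69

-6x + 7y + 7z = -69


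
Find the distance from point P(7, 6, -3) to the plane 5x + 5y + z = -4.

distance = |a·x₀ + b·y₀ + c·z₀ - d| / √(a² + b² + c²)
  = |5·7 + 5·6 + 1·(-3) - (-4)| / √(5² + 5² + 1²)
  = |35 + 30 - 3 + 4| / √(25 + 25 + 1)
  = |66| / √51
  = 66 / 7.141
  ≈ 9.242

9.242


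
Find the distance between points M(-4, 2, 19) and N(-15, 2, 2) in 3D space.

d = √[(x₂-x₁)² + (y₂-y₁)² + (z₂-z₁)²]
  = √[(-11)² + 0² + (-17)²]
  = √[121 + 0 + 289]
  = √410
  ≈ 20.25

20.25


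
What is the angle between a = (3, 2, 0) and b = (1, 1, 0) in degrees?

a·b = 3·1 + 2·1 + 0·0 = 3 + 2 + 0 = 5
|a| = √(3² + 2² + 0²) = √13 ≈ 3.606
|b| = √(1² + 1² + 0²) = √2 ≈ 1.414
cos θ = (a·b)/(|a||b|) = 5/(3.606·1.414) ≈ 0.9806
θ = arccos(0.9806) ≈ 11.31°

11.31°


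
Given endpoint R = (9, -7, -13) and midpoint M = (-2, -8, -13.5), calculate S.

S = 2M - R
  = (2·(-2) - 9, 2·(-8) - (-7), 2·(-13.5) - (-13))
  = (-4 - 9, -16 + 7, -27 + 13)
  = (-13, -9, -14)

(-13, -9, -14)


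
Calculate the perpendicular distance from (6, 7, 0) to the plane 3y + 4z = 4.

distance = |a·x₀ + b·y₀ + c·z₀ - d| / √(a² + b² + c²)
  = |0·6 + 3·7 + 4·0 - 4| / √(0² + 3² + 4²)
  = |0 + 21 + 0 - 4| / √(0 + 9 + 16)
  = |17| / √25
  = 17 / 5
  ≈ 3.4

3.4


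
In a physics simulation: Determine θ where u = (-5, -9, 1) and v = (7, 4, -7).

u·v = (-5)·7 + (-9)·4 + 1·(-7) = -35 - 36 - 7 = -78
|u| = √((-5)² + (-9)² + 1²) = √107 ≈ 10.34
|v| = √(7² + 4² + (-7)²) = √114 ≈ 10.68
cos θ = (u·v)/(|u||v|) = -78/(10.34·10.68) ≈ -0.7062
θ = arccos(-0.7062) ≈ 134.9°

134.9°


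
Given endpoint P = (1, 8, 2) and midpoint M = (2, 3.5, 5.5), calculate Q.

Q = 2M - P
  = (2·2 - 1, 2·3.5 - 8, 2·5.5 - 2)
  = (4 - 1, 7 - 8, 11 - 2)
  = (3, -1, 9)

(3, -1, 9)


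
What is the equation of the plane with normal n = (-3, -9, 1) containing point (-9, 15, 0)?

The plane through P with normal n = (a, b, c) satisfies n·(r - P) = 0,
i.e. ax + by + cz = a·x₀ + b·y₀ + c·z₀.
d = (-3)·(-9) + (-9)·15 + 1·0
  = 27 - 135 + 0
  = -108
Equation: -3x - 9y + z = -108

-3x - 9y + z = -108


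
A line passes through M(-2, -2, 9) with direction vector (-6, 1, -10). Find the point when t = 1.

P(t) = M + t·d
  = (-2 + (-6)·1, -2 + 1·1, 9 + (-10)·1)
  = (-2 - 6, -2 + 1, 9 - 10)
  = (-8, -1, -1)

(-8, -1, -1)


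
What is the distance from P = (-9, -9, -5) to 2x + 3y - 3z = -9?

distance = |a·x₀ + b·y₀ + c·z₀ - d| / √(a² + b² + c²)
  = |2·(-9) + 3·(-9) + (-3)·(-5) - (-9)| / √(2² + 3² + (-3)²)
  = |-18 - 27 + 15 + 9| / √(4 + 9 + 9)
  = |-21| / √22
  = 21 / 4.69
  ≈ 4.477

4.477


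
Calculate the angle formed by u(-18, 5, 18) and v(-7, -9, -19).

u·v = (-18)·(-7) + 5·(-9) + 18·(-19) = 126 - 45 - 342 = -261
|u| = √((-18)² + 5² + 18²) = √673 ≈ 25.94
|v| = √((-7)² + (-9)² + (-19)²) = √491 ≈ 22.16
cos θ = (u·v)/(|u||v|) = -261/(25.94·22.16) ≈ -0.454
θ = arccos(-0.454) ≈ 117°

117°


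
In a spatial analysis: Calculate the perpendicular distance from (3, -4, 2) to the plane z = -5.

distance = |a·x₀ + b·y₀ + c·z₀ - d| / √(a² + b² + c²)
  = |0·3 + 0·(-4) + 1·2 - (-5)| / √(0² + 0² + 1²)
  = |0 + 0 + 2 + 5| / √(0 + 0 + 1)
  = |7| / √1
  = 7 / 1
  ≈ 7

7


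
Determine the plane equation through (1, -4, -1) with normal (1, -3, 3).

The plane through P with normal n = (a, b, c) satisfies n·(r - P) = 0,
i.e. ax + by + cz = a·x₀ + b·y₀ + c·z₀.
d = 1·1 + (-3)·(-4) + 3·(-1)
  = 1 + 12 - 3
  = 10
Equation: x - 3y + 3z = 10

x - 3y + 3z = 10


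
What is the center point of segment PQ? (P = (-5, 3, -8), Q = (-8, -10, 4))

M = ((x₁+x₂)/2, (y₁+y₂)/2, (z₁+z₂)/2)
  = ((-5 - 8)/2, (3 - 10)/2, (-8 + 4)/2)
  = (-13/2, -7/2, -4/2)
  = (-6.5, -3.5, -2)

(-6.5, -3.5, -2)


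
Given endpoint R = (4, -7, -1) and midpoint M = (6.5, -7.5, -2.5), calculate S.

S = 2M - R
  = (2·6.5 - 4, 2·(-7.5) - (-7), 2·(-2.5) - (-1))
  = (13 - 4, -15 + 7, -5 + 1)
  = (9, -8, -4)

(9, -8, -4)


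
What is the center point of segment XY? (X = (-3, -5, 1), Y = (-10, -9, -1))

M = ((x₁+x₂)/2, (y₁+y₂)/2, (z₁+z₂)/2)
  = ((-3 - 10)/2, (-5 - 9)/2, (1 - 1)/2)
  = (-13/2, -14/2, 0/2)
  = (-6.5, -7, 0)

(-6.5, -7, 0)


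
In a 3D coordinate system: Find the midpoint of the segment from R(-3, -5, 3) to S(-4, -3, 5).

M = ((x₁+x₂)/2, (y₁+y₂)/2, (z₁+z₂)/2)
  = ((-3 - 4)/2, (-5 - 3)/2, (3 + 5)/2)
  = (-7/2, -8/2, 8/2)
  = (-3.5, -4, 4)

(-3.5, -4, 4)


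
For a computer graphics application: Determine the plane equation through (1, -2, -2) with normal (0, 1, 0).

The plane through P with normal n = (a, b, c) satisfies n·(r - P) = 0,
i.e. ax + by + cz = a·x₀ + b·y₀ + c·z₀.
d = 0·1 + 1·(-2) + 0·(-2)
  = 0 - 2 + 0
  = -2
Equation: y = -2

y = -2


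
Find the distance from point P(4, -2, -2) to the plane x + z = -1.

distance = |a·x₀ + b·y₀ + c·z₀ - d| / √(a² + b² + c²)
  = |1·4 + 0·(-2) + 1·(-2) - (-1)| / √(1² + 0² + 1²)
  = |4 + 0 - 2 + 1| / √(1 + 0 + 1)
  = |3| / √2
  = 3 / 1.414
  ≈ 2.121

2.121


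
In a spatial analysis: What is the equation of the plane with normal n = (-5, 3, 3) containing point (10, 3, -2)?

The plane through P with normal n = (a, b, c) satisfies n·(r - P) = 0,
i.e. ax + by + cz = a·x₀ + b·y₀ + c·z₀.
d = (-5)·10 + 3·3 + 3·(-2)
  = -50 + 9 - 6
  = -47
Equation: -5x + 3y + 3z = -47

-5x + 3y + 3z = -47


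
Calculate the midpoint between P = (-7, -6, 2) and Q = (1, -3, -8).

M = ((x₁+x₂)/2, (y₁+y₂)/2, (z₁+z₂)/2)
  = ((-7 + 1)/2, (-6 - 3)/2, (2 - 8)/2)
  = (-6/2, -9/2, -6/2)
  = (-3, -4.5, -3)

(-3, -4.5, -3)


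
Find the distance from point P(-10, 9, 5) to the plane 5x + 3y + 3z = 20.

distance = |a·x₀ + b·y₀ + c·z₀ - d| / √(a² + b² + c²)
  = |5·(-10) + 3·9 + 3·5 - 20| / √(5² + 3² + 3²)
  = |-50 + 27 + 15 - 20| / √(25 + 9 + 9)
  = |-28| / √43
  = 28 / 6.557
  ≈ 4.27

4.27


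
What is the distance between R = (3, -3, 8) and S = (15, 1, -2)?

d = √[(x₂-x₁)² + (y₂-y₁)² + (z₂-z₁)²]
  = √[12² + 4² + (-10)²]
  = √[144 + 16 + 100]
  = √260
  ≈ 16.12

16.12


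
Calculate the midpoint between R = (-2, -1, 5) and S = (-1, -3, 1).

M = ((x₁+x₂)/2, (y₁+y₂)/2, (z₁+z₂)/2)
  = ((-2 - 1)/2, (-1 - 3)/2, (5 + 1)/2)
  = (-3/2, -4/2, 6/2)
  = (-1.5, -2, 3)

(-1.5, -2, 3)


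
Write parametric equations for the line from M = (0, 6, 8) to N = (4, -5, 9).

Direction vector d = N - M = (4 + 0, -5 - 6, 9 - 8) = (4, -11, 1)
Parametric form r = M + t·d:
x = 0 + 4t, y = 6 - 11t, z = 8 + t

x = 0 + 4t, y = 6 - 11t, z = 8 + t


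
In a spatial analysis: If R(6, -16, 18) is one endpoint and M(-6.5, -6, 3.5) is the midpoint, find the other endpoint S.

S = 2M - R
  = (2·(-6.5) - 6, 2·(-6) - (-16), 2·3.5 - 18)
  = (-13 - 6, -12 + 16, 7 - 18)
  = (-19, 4, -11)

(-19, 4, -11)


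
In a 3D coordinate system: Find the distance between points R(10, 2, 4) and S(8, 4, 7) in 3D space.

d = √[(x₂-x₁)² + (y₂-y₁)² + (z₂-z₁)²]
  = √[(-2)² + 2² + 3²]
  = √[4 + 4 + 9]
  = √17
  ≈ 4.123

4.123


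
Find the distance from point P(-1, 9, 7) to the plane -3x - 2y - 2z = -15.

distance = |a·x₀ + b·y₀ + c·z₀ - d| / √(a² + b² + c²)
  = |(-3)·(-1) + (-2)·9 + (-2)·7 - (-15)| / √((-3)² + (-2)² + (-2)²)
  = |3 - 18 - 14 + 15| / √(9 + 4 + 4)
  = |-14| / √17
  = 14 / 4.123
  ≈ 3.395

3.395


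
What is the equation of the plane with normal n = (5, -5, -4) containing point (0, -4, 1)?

The plane through P with normal n = (a, b, c) satisfies n·(r - P) = 0,
i.e. ax + by + cz = a·x₀ + b·y₀ + c·z₀.
d = 5·0 + (-5)·(-4) + (-4)·1
  = 0 + 20 - 4
  = 16
Equation: 5x - 5y - 4z = 16

5x - 5y - 4z = 16


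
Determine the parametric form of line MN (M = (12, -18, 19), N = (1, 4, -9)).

Direction vector d = N - M = (1 - 12, 4 + 18, -9 - 19) = (-11, 22, -28)
Parametric form r = M + t·d:
x = 12 - 11t, y = -18 + 22t, z = 19 - 28t

x = 12 - 11t, y = -18 + 22t, z = 19 - 28t


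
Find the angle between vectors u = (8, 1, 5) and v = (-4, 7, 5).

u·v = 8·(-4) + 1·7 + 5·5 = -32 + 7 + 25 = 0
|u| = √(8² + 1² + 5²) = √90 ≈ 9.487
|v| = √((-4)² + 7² + 5²) = √90 ≈ 9.487
cos θ = (u·v)/(|u||v|) = 0/(9.487·9.487) ≈ 0
θ = arccos(0) ≈ 90°

90°


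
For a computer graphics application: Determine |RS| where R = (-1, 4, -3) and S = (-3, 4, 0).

d = √[(x₂-x₁)² + (y₂-y₁)² + (z₂-z₁)²]
  = √[(-2)² + 0² + 3²]
  = √[4 + 0 + 9]
  = √13
  ≈ 3.606

3.606


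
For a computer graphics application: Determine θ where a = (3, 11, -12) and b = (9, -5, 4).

a·b = 3·9 + 11·(-5) + (-12)·4 = 27 - 55 - 48 = -76
|a| = √(3² + 11² + (-12)²) = √274 ≈ 16.55
|b| = √(9² + (-5)² + 4²) = √122 ≈ 11.05
cos θ = (a·b)/(|a||b|) = -76/(16.55·11.05) ≈ -0.4157
θ = arccos(-0.4157) ≈ 114.6°

114.6°


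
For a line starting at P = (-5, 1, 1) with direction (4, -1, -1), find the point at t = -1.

P(t) = P + t·d
  = (-5 + 4·(-1), 1 + (-1)·(-1), 1 + (-1)·(-1))
  = (-5 - 4, 1 + 1, 1 + 1)
  = (-9, 2, 2)

(-9, 2, 2)


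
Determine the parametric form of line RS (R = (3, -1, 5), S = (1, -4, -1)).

Direction vector d = S - R = (1 - 3, -4 + 1, -1 - 5) = (-2, -3, -6)
Parametric form r = R + t·d:
x = 3 - 2t, y = -1 - 3t, z = 5 - 6t

x = 3 - 2t, y = -1 - 3t, z = 5 - 6t


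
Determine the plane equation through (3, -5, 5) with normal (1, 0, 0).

The plane through P with normal n = (a, b, c) satisfies n·(r - P) = 0,
i.e. ax + by + cz = a·x₀ + b·y₀ + c·z₀.
d = 1·3 + 0·(-5) + 0·5
  = 3 + 0 + 0
  = 3
Equation: x = 3

x = 3


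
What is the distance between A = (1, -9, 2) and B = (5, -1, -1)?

d = √[(x₂-x₁)² + (y₂-y₁)² + (z₂-z₁)²]
  = √[4² + 8² + (-3)²]
  = √[16 + 64 + 9]
  = √89
  ≈ 9.434

9.434


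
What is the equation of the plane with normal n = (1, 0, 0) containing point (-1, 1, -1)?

The plane through P with normal n = (a, b, c) satisfies n·(r - P) = 0,
i.e. ax + by + cz = a·x₀ + b·y₀ + c·z₀.
d = 1·(-1) + 0·1 + 0·(-1)
  = -1 + 0 + 0
  = -1
Equation: x = -1

x = -1


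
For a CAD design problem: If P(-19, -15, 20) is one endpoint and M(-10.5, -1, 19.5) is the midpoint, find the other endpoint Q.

Q = 2M - P
  = (2·(-10.5) - (-19), 2·(-1) - (-15), 2·19.5 - 20)
  = (-21 + 19, -2 + 15, 39 - 20)
  = (-2, 13, 19)

(-2, 13, 19)


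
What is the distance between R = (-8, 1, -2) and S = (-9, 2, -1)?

d = √[(x₂-x₁)² + (y₂-y₁)² + (z₂-z₁)²]
  = √[(-1)² + 1² + 1²]
  = √[1 + 1 + 1]
  = √3
  ≈ 1.732

1.732


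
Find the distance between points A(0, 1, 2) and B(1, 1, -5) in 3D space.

d = √[(x₂-x₁)² + (y₂-y₁)² + (z₂-z₁)²]
  = √[1² + 0² + (-7)²]
  = √[1 + 0 + 49]
  = √50
  ≈ 7.071

7.071


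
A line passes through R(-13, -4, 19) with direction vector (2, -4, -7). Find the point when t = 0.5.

P(t) = R + t·d
  = (-13 + 2·0.5, -4 + (-4)·0.5, 19 + (-7)·0.5)
  = (-13 + 1, -4 - 2, 19 - 3.5)
  = (-12, -6, 15.5)

(-12, -6, 15.5)


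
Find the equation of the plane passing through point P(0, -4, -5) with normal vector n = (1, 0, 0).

The plane through P with normal n = (a, b, c) satisfies n·(r - P) = 0,
i.e. ax + by + cz = a·x₀ + b·y₀ + c·z₀.
d = 1·0 + 0·(-4) + 0·(-5)
  = 0 + 0 + 0
  = 0
Equation: x = 0

x = 0


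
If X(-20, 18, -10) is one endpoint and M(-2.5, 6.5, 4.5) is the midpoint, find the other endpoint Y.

Y = 2M - X
  = (2·(-2.5) - (-20), 2·6.5 - 18, 2·4.5 - (-10))
  = (-5 + 20, 13 - 18, 9 + 10)
  = (15, -5, 19)

(15, -5, 19)


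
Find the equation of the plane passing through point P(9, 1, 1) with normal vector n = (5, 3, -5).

The plane through P with normal n = (a, b, c) satisfies n·(r - P) = 0,
i.e. ax + by + cz = a·x₀ + b·y₀ + c·z₀.
d = 5·9 + 3·1 + (-5)·1
  = 45 + 3 - 5
  = 43
Equation: 5x + 3y - 5z = 43

5x + 3y - 5z = 43


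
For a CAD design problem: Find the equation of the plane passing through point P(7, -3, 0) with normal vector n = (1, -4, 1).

The plane through P with normal n = (a, b, c) satisfies n·(r - P) = 0,
i.e. ax + by + cz = a·x₀ + b·y₀ + c·z₀.
d = 1·7 + (-4)·(-3) + 1·0
  = 7 + 12 + 0
  = 19
Equation: x - 4y + z = 19

x - 4y + z = 19


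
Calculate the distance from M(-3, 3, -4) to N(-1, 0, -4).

d = √[(x₂-x₁)² + (y₂-y₁)² + (z₂-z₁)²]
  = √[2² + (-3)² + 0²]
  = √[4 + 9 + 0]
  = √13
  ≈ 3.606

3.606


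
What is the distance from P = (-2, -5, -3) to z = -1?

distance = |a·x₀ + b·y₀ + c·z₀ - d| / √(a² + b² + c²)
  = |0·(-2) + 0·(-5) + 1·(-3) - (-1)| / √(0² + 0² + 1²)
  = |0 + 0 - 3 + 1| / √(0 + 0 + 1)
  = |-2| / √1
  = 2 / 1
  ≈ 2

2


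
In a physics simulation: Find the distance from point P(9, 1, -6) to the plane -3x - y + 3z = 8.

distance = |a·x₀ + b·y₀ + c·z₀ - d| / √(a² + b² + c²)
  = |(-3)·9 + (-1)·1 + 3·(-6) - 8| / √((-3)² + (-1)² + 3²)
  = |-27 - 1 - 18 - 8| / √(9 + 1 + 9)
  = |-54| / √19
  = 54 / 4.359
  ≈ 12.39

12.39


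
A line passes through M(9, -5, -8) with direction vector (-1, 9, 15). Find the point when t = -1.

P(t) = M + t·d
  = (9 + (-1)·(-1), -5 + 9·(-1), -8 + 15·(-1))
  = (9 + 1, -5 - 9, -8 - 15)
  = (10, -14, -23)

(10, -14, -23)


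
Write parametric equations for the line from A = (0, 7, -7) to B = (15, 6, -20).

Direction vector d = B - A = (15 + 0, 6 - 7, -20 + 7) = (15, -1, -13)
Parametric form r = A + t·d:
x = 0 + 15t, y = 7 - t, z = -7 - 13t

x = 0 + 15t, y = 7 - t, z = -7 - 13t


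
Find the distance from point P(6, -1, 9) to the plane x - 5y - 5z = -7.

distance = |a·x₀ + b·y₀ + c·z₀ - d| / √(a² + b² + c²)
  = |1·6 + (-5)·(-1) + (-5)·9 - (-7)| / √(1² + (-5)² + (-5)²)
  = |6 + 5 - 45 + 7| / √(1 + 25 + 25)
  = |-27| / √51
  = 27 / 7.141
  ≈ 3.781

3.781


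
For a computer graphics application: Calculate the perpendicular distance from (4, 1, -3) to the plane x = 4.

distance = |a·x₀ + b·y₀ + c·z₀ - d| / √(a² + b² + c²)
  = |1·4 + 0·1 + 0·(-3) - 4| / √(1² + 0² + 0²)
  = |4 + 0 + 0 - 4| / √(1 + 0 + 0)
  = |0| / √1
  = 0 / 1
  ≈ 0

0


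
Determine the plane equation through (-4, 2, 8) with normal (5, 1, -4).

The plane through P with normal n = (a, b, c) satisfies n·(r - P) = 0,
i.e. ax + by + cz = a·x₀ + b·y₀ + c·z₀.
d = 5·(-4) + 1·2 + (-4)·8
  = -20 + 2 - 32
  = -50
Equation: 5x + y - 4z = -50

5x + y - 4z = -50


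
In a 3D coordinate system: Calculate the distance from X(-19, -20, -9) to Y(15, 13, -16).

d = √[(x₂-x₁)² + (y₂-y₁)² + (z₂-z₁)²]
  = √[34² + 33² + (-7)²]
  = √[1156 + 1089 + 49]
  = √2294
  ≈ 47.9

47.9


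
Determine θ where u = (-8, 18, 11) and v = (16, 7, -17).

u·v = (-8)·16 + 18·7 + 11·(-17) = -128 + 126 - 187 = -189
|u| = √((-8)² + 18² + 11²) = √509 ≈ 22.56
|v| = √(16² + 7² + (-17)²) = √594 ≈ 24.37
cos θ = (u·v)/(|u||v|) = -189/(22.56·24.37) ≈ -0.3437
θ = arccos(-0.3437) ≈ 110.1°

110.1°


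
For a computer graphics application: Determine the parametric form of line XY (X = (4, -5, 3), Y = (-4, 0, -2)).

Direction vector d = Y - X = (-4 - 4, 0 + 5, -2 - 3) = (-8, 5, -5)
Parametric form r = X + t·d:
x = 4 - 8t, y = -5 + 5t, z = 3 - 5t

x = 4 - 8t, y = -5 + 5t, z = 3 - 5t


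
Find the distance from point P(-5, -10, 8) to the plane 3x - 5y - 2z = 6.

distance = |a·x₀ + b·y₀ + c·z₀ - d| / √(a² + b² + c²)
  = |3·(-5) + (-5)·(-10) + (-2)·8 - 6| / √(3² + (-5)² + (-2)²)
  = |-15 + 50 - 16 - 6| / √(9 + 25 + 4)
  = |13| / √38
  = 13 / 6.164
  ≈ 2.109

2.109


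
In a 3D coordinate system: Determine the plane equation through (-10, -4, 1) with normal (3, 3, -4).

The plane through P with normal n = (a, b, c) satisfies n·(r - P) = 0,
i.e. ax + by + cz = a·x₀ + b·y₀ + c·z₀.
d = 3·(-10) + 3·(-4) + (-4)·1
  = -30 - 12 - 4
  = -46
Equation: 3x + 3y - 4z = -46

3x + 3y - 4z = -46


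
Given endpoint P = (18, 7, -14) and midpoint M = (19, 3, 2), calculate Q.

Q = 2M - P
  = (2·19 - 18, 2·3 - 7, 2·2 - (-14))
  = (38 - 18, 6 - 7, 4 + 14)
  = (20, -1, 18)

(20, -1, 18)


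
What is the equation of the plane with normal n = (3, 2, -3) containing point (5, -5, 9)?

The plane through P with normal n = (a, b, c) satisfies n·(r - P) = 0,
i.e. ax + by + cz = a·x₀ + b·y₀ + c·z₀.
d = 3·5 + 2·(-5) + (-3)·9
  = 15 - 10 - 27
  = -22
Equation: 3x + 2y - 3z = -22

3x + 2y - 3z = -22


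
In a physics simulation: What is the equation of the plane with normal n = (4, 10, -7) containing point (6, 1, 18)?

The plane through P with normal n = (a, b, c) satisfies n·(r - P) = 0,
i.e. ax + by + cz = a·x₀ + b·y₀ + c·z₀.
d = 4·6 + 10·1 + (-7)·18
  = 24 + 10 - 126
  = -92
Equation: 4x + 10y - 7z = -92

4x + 10y - 7z = -92


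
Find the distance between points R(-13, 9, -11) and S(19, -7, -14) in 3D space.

d = √[(x₂-x₁)² + (y₂-y₁)² + (z₂-z₁)²]
  = √[32² + (-16)² + (-3)²]
  = √[1024 + 256 + 9]
  = √1289
  ≈ 35.9

35.9


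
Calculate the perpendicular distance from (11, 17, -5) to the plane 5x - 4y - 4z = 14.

distance = |a·x₀ + b·y₀ + c·z₀ - d| / √(a² + b² + c²)
  = |5·11 + (-4)·17 + (-4)·(-5) - 14| / √(5² + (-4)² + (-4)²)
  = |55 - 68 + 20 - 14| / √(25 + 16 + 16)
  = |-7| / √57
  = 7 / 7.55
  ≈ 0.9272

0.9272


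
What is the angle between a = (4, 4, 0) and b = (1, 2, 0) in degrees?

a·b = 4·1 + 4·2 + 0·0 = 4 + 8 + 0 = 12
|a| = √(4² + 4² + 0²) = √32 ≈ 5.657
|b| = √(1² + 2² + 0²) = √5 ≈ 2.236
cos θ = (a·b)/(|a||b|) = 12/(5.657·2.236) ≈ 0.9487
θ = arccos(0.9487) ≈ 18.43°

18.43°


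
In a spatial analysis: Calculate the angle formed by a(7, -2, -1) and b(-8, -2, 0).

a·b = 7·(-8) + (-2)·(-2) + (-1)·0 = -56 + 4 + 0 = -52
|a| = √(7² + (-2)² + (-1)²) = √54 ≈ 7.348
|b| = √((-8)² + (-2)² + 0²) = √68 ≈ 8.246
cos θ = (a·b)/(|a||b|) = -52/(7.348·8.246) ≈ -0.8581
θ = arccos(-0.8581) ≈ 149.1°

149.1°


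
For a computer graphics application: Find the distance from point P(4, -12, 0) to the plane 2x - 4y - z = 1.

distance = |a·x₀ + b·y₀ + c·z₀ - d| / √(a² + b² + c²)
  = |2·4 + (-4)·(-12) + (-1)·0 - 1| / √(2² + (-4)² + (-1)²)
  = |8 + 48 + 0 - 1| / √(4 + 16 + 1)
  = |55| / √21
  = 55 / 4.583
  ≈ 12

12


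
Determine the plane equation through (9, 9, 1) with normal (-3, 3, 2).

The plane through P with normal n = (a, b, c) satisfies n·(r - P) = 0,
i.e. ax + by + cz = a·x₀ + b·y₀ + c·z₀.
d = (-3)·9 + 3·9 + 2·1
  = -27 + 27 + 2
  = 2
Equation: -3x + 3y + 2z = 2

-3x + 3y + 2z = 2


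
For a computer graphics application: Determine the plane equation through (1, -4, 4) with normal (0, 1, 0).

The plane through P with normal n = (a, b, c) satisfies n·(r - P) = 0,
i.e. ax + by + cz = a·x₀ + b·y₀ + c·z₀.
d = 0·1 + 1·(-4) + 0·4
  = 0 - 4 + 0
  = -4
Equation: y = -4

y = -4


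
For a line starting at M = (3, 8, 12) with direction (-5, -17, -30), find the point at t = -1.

P(t) = M + t·d
  = (3 + (-5)·(-1), 8 + (-17)·(-1), 12 + (-30)·(-1))
  = (3 + 5, 8 + 17, 12 + 30)
  = (8, 25, 42)

(8, 25, 42)


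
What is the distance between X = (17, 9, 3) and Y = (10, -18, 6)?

d = √[(x₂-x₁)² + (y₂-y₁)² + (z₂-z₁)²]
  = √[(-7)² + (-27)² + 3²]
  = √[49 + 729 + 9]
  = √787
  ≈ 28.05

28.05


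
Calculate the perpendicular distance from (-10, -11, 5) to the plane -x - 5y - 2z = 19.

distance = |a·x₀ + b·y₀ + c·z₀ - d| / √(a² + b² + c²)
  = |(-1)·(-10) + (-5)·(-11) + (-2)·5 - 19| / √((-1)² + (-5)² + (-2)²)
  = |10 + 55 - 10 - 19| / √(1 + 25 + 4)
  = |36| / √30
  = 36 / 5.477
  ≈ 6.573

6.573


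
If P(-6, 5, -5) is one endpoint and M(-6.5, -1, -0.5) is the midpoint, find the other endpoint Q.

Q = 2M - P
  = (2·(-6.5) - (-6), 2·(-1) - 5, 2·(-0.5) - (-5))
  = (-13 + 6, -2 - 5, -1 + 5)
  = (-7, -7, 4)

(-7, -7, 4)


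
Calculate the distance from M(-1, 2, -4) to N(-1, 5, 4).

d = √[(x₂-x₁)² + (y₂-y₁)² + (z₂-z₁)²]
  = √[0² + 3² + 8²]
  = √[0 + 9 + 64]
  = √73
  ≈ 8.544

8.544


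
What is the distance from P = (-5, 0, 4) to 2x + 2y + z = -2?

distance = |a·x₀ + b·y₀ + c·z₀ - d| / √(a² + b² + c²)
  = |2·(-5) + 2·0 + 1·4 - (-2)| / √(2² + 2² + 1²)
  = |-10 + 0 + 4 + 2| / √(4 + 4 + 1)
  = |-4| / √9
  = 4 / 3
  ≈ 1.333

1.333


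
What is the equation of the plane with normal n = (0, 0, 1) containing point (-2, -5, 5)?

The plane through P with normal n = (a, b, c) satisfies n·(r - P) = 0,
i.e. ax + by + cz = a·x₀ + b·y₀ + c·z₀.
d = 0·(-2) + 0·(-5) + 1·5
  = 0 + 0 + 5
  = 5
Equation: z = 5

z = 5


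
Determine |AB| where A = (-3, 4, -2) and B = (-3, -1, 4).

d = √[(x₂-x₁)² + (y₂-y₁)² + (z₂-z₁)²]
  = √[0² + (-5)² + 6²]
  = √[0 + 25 + 36]
  = √61
  ≈ 7.81

7.81


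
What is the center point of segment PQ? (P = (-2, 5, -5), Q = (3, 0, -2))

M = ((x₁+x₂)/2, (y₁+y₂)/2, (z₁+z₂)/2)
  = ((-2 + 3)/2, (5 + 0)/2, (-5 - 2)/2)
  = (1/2, 5/2, -7/2)
  = (0.5, 2.5, -3.5)

(0.5, 2.5, -3.5)


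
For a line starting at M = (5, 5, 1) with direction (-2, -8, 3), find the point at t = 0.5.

P(t) = M + t·d
  = (5 + (-2)·0.5, 5 + (-8)·0.5, 1 + 3·0.5)
  = (5 - 1, 5 - 4, 1 + 1.5)
  = (4, 1, 2.5)

(4, 1, 2.5)


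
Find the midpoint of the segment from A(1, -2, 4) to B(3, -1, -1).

M = ((x₁+x₂)/2, (y₁+y₂)/2, (z₁+z₂)/2)
  = ((1 + 3)/2, (-2 - 1)/2, (4 - 1)/2)
  = (4/2, -3/2, 3/2)
  = (2, -1.5, 1.5)

(2, -1.5, 1.5)


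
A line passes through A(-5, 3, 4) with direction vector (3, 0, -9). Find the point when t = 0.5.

P(t) = A + t·d
  = (-5 + 3·0.5, 3 + 0·0.5, 4 + (-9)·0.5)
  = (-5 + 1.5, 3 + 0, 4 - 4.5)
  = (-3.5, 3, -0.5)

(-3.5, 3, -0.5)


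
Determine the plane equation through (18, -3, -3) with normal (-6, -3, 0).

The plane through P with normal n = (a, b, c) satisfies n·(r - P) = 0,
i.e. ax + by + cz = a·x₀ + b·y₀ + c·z₀.
d = (-6)·18 + (-3)·(-3) + 0·(-3)
  = -108 + 9 + 0
  = -99
Equation: -6x - 3y = -99

-6x - 3y = -99


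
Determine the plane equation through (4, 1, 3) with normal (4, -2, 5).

The plane through P with normal n = (a, b, c) satisfies n·(r - P) = 0,
i.e. ax + by + cz = a·x₀ + b·y₀ + c·z₀.
d = 4·4 + (-2)·1 + 5·3
  = 16 - 2 + 15
  = 29
Equation: 4x - 2y + 5z = 29

4x - 2y + 5z = 29


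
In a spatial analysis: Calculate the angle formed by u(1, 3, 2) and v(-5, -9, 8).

u·v = 1·(-5) + 3·(-9) + 2·8 = -5 - 27 + 16 = -16
|u| = √(1² + 3² + 2²) = √14 ≈ 3.742
|v| = √((-5)² + (-9)² + 8²) = √170 ≈ 13.04
cos θ = (u·v)/(|u||v|) = -16/(3.742·13.04) ≈ -0.328
θ = arccos(-0.328) ≈ 109.1°

109.1°


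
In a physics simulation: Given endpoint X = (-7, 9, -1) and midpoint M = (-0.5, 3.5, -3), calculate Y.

Y = 2M - X
  = (2·(-0.5) - (-7), 2·3.5 - 9, 2·(-3) - (-1))
  = (-1 + 7, 7 - 9, -6 + 1)
  = (6, -2, -5)

(6, -2, -5)


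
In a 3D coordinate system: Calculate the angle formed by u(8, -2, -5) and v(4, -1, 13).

u·v = 8·4 + (-2)·(-1) + (-5)·13 = 32 + 2 - 65 = -31
|u| = √(8² + (-2)² + (-5)²) = √93 ≈ 9.644
|v| = √(4² + (-1)² + 13²) = √186 ≈ 13.64
cos θ = (u·v)/(|u||v|) = -31/(9.644·13.64) ≈ -0.2357
θ = arccos(-0.2357) ≈ 103.6°

103.6°


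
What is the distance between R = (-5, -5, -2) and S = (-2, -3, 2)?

d = √[(x₂-x₁)² + (y₂-y₁)² + (z₂-z₁)²]
  = √[3² + 2² + 4²]
  = √[9 + 4 + 16]
  = √29
  ≈ 5.385

5.385


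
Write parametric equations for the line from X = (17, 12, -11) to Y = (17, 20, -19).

Direction vector d = Y - X = (17 - 17, 20 - 12, -19 + 11) = (0, 8, -8)
Parametric form r = X + t·d:
x = 17, y = 12 + 8t, z = -11 - 8t

x = 17, y = 12 + 8t, z = -11 - 8t


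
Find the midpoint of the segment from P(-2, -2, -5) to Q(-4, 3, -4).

M = ((x₁+x₂)/2, (y₁+y₂)/2, (z₁+z₂)/2)
  = ((-2 - 4)/2, (-2 + 3)/2, (-5 - 4)/2)
  = (-6/2, 1/2, -9/2)
  = (-3, 0.5, -4.5)

(-3, 0.5, -4.5)


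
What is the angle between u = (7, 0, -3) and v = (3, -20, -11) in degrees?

u·v = 7·3 + 0·(-20) + (-3)·(-11) = 21 + 0 + 33 = 54
|u| = √(7² + 0² + (-3)²) = √58 ≈ 7.616
|v| = √(3² + (-20)² + (-11)²) = √530 ≈ 23.02
cos θ = (u·v)/(|u||v|) = 54/(7.616·23.02) ≈ 0.308
θ = arccos(0.308) ≈ 72.06°

72.06°


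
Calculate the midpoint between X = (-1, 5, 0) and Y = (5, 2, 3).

M = ((x₁+x₂)/2, (y₁+y₂)/2, (z₁+z₂)/2)
  = ((-1 + 5)/2, (5 + 2)/2, (0 + 3)/2)
  = (4/2, 7/2, 3/2)
  = (2, 3.5, 1.5)

(2, 3.5, 1.5)


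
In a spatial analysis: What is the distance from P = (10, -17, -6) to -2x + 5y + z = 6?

distance = |a·x₀ + b·y₀ + c·z₀ - d| / √(a² + b² + c²)
  = |(-2)·10 + 5·(-17) + 1·(-6) - 6| / √((-2)² + 5² + 1²)
  = |-20 - 85 - 6 - 6| / √(4 + 25 + 1)
  = |-117| / √30
  = 117 / 5.477
  ≈ 21.36

21.36


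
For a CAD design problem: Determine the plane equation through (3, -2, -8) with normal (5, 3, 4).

The plane through P with normal n = (a, b, c) satisfies n·(r - P) = 0,
i.e. ax + by + cz = a·x₀ + b·y₀ + c·z₀.
d = 5·3 + 3·(-2) + 4·(-8)
  = 15 - 6 - 32
  = -23
Equation: 5x + 3y + 4z = -23

5x + 3y + 4z = -23


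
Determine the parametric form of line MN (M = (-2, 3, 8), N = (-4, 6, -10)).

Direction vector d = N - M = (-4 + 2, 6 - 3, -10 - 8) = (-2, 3, -18)
Parametric form r = M + t·d:
x = -2 - 2t, y = 3 + 3t, z = 8 - 18t

x = -2 - 2t, y = 3 + 3t, z = 8 - 18t


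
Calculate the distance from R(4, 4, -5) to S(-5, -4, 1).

d = √[(x₂-x₁)² + (y₂-y₁)² + (z₂-z₁)²]
  = √[(-9)² + (-8)² + 6²]
  = √[81 + 64 + 36]
  = √181
  ≈ 13.45

13.45


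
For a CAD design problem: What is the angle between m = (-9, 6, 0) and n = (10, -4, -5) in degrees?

m·n = (-9)·10 + 6·(-4) + 0·(-5) = -90 - 24 + 0 = -114
|m| = √((-9)² + 6² + 0²) = √117 ≈ 10.82
|n| = √(10² + (-4)² + (-5)²) = √141 ≈ 11.87
cos θ = (m·n)/(|m||n|) = -114/(10.82·11.87) ≈ -0.8876
θ = arccos(-0.8876) ≈ 152.6°

152.6°
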